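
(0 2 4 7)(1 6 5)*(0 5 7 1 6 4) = (0 2)(1 4)(5 6 7)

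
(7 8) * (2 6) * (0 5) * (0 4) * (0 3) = (0 5 4 3)(2 6)(7 8)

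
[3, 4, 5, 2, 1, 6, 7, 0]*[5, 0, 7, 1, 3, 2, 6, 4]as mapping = [0→1, 1→3, 2→2, 3→7, 4→0, 5→6, 6→4, 7→5]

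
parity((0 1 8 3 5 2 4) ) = even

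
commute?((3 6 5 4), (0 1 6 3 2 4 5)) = no:(3 6 5 4) * (0 1 6 3 2 4 5) = (0 1 6)(2 4), (0 1 6 3 2 4 5) * (3 6 5 4) = (0 1 5)(2 3)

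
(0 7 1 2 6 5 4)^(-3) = (0 6 7 5 1 4 2)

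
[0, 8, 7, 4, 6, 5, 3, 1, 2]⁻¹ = [0, 7, 8, 6, 3, 5, 4, 2, 1]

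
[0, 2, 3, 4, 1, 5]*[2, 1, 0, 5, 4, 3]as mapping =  [0→2, 1→0, 2→5, 3→4, 4→1, 5→3]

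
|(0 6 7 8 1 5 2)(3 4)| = 14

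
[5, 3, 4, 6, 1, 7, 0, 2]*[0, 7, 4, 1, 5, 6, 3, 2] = [6, 1, 5, 3, 7, 2, 0, 4]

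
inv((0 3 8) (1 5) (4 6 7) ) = (0 8 3) (1 5) (4 7 6) 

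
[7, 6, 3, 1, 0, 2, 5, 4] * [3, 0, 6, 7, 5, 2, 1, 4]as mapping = [0→4, 1→1, 2→7, 3→0, 4→3, 5→6, 6→2, 7→5]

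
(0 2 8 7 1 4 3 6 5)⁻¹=(0 5 6 3 4 1 7 8 2)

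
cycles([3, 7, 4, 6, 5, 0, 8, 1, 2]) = (0 3 6 8 2 4 5) (1 7) 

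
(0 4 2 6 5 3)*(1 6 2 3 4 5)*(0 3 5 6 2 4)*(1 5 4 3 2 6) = (0 1 6 5) (2 3) 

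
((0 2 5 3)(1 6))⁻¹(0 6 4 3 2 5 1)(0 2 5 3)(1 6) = (0 5 3 6 2 1 4)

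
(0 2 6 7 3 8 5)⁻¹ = (0 5 8 3 7 6 2)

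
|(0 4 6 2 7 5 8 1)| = 8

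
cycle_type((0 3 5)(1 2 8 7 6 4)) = 3.6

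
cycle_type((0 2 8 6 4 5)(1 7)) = 2.6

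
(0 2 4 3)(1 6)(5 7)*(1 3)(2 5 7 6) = (0 5 6 3)(1 2 4)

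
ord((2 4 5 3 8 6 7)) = 7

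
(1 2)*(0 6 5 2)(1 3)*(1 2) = (0 6 5 1)(2 3)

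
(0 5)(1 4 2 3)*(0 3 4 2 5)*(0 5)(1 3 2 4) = (0 5 2 1 4)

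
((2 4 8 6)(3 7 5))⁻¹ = (2 6 8 4)(3 5 7)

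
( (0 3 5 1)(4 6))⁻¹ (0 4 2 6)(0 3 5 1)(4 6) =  (2 4 3 6)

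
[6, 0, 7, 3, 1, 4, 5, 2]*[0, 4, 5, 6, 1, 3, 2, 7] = [2, 0, 7, 6, 4, 1, 3, 5]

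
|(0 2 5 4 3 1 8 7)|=8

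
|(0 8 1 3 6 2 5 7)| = 8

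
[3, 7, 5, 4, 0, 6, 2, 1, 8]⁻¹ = [4, 7, 6, 0, 3, 2, 5, 1, 8]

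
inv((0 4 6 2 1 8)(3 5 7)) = (0 8 1 2 6 4)(3 7 5)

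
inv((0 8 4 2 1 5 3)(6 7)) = (0 3 5 1 2 4 8)(6 7)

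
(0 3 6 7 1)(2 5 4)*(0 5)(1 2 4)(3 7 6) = (0 7 2)(1 5)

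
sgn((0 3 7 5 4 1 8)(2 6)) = -1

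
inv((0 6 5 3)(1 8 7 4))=(0 3 5 6)(1 4 7 8)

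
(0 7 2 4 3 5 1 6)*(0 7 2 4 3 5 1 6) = (0 2 3 1)(4 5 6 7)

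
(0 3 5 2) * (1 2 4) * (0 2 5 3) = (1 5 4)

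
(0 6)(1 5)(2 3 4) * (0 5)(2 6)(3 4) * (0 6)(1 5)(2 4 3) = (0 4)(1 6)(2 3)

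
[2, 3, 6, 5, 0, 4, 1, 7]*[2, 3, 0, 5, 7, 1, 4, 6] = [0, 5, 4, 1, 2, 7, 3, 6]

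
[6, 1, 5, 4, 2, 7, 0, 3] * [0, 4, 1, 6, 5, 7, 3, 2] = [3, 4, 7, 5, 1, 2, 0, 6] 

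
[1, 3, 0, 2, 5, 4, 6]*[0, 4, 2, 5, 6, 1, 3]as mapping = [0→4, 1→5, 2→0, 3→2, 4→1, 5→6, 6→3]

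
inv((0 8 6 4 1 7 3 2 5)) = (0 5 2 3 7 1 4 6 8)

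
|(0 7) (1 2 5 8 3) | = 10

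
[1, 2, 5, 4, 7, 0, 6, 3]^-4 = [0, 1, 2, 7, 3, 5, 6, 4]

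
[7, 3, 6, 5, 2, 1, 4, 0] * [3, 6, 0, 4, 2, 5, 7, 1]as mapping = [0→1, 1→4, 2→7, 3→5, 4→0, 5→6, 6→2, 7→3]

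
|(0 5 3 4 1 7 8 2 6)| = 9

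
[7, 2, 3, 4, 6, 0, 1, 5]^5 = [5, 1, 2, 3, 4, 7, 6, 0]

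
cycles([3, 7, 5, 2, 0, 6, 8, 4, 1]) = (0 3 2 5 6 8 1 7 4)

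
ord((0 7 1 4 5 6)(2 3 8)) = 6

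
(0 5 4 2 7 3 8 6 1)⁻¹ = (0 1 6 8 3 7 2 4 5)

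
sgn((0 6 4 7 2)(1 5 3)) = 1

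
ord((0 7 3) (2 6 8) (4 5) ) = 6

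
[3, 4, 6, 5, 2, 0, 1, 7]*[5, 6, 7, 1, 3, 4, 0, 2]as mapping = [0→1, 1→3, 2→0, 3→4, 4→7, 5→5, 6→6, 7→2]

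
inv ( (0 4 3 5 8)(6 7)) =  (0 8 5 3 4)(6 7)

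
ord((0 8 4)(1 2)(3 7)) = 6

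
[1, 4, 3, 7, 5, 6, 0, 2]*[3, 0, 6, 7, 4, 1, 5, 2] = [0, 4, 7, 2, 1, 5, 3, 6]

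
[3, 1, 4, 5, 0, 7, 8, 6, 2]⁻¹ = [4, 1, 8, 0, 2, 3, 7, 5, 6]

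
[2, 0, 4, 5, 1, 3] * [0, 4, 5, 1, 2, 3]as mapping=[0→5, 1→0, 2→2, 3→3, 4→4, 5→1]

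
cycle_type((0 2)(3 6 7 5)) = 2.4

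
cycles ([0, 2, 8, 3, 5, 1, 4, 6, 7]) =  (1 2 8 7 6 4 5)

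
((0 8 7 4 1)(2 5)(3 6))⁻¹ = (0 1 4 7 8)(2 5)(3 6)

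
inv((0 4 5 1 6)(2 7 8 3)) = (0 6 1 5 4)(2 3 8 7)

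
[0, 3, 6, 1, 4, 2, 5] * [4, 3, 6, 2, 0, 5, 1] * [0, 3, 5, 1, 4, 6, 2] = [4, 5, 3, 1, 0, 2, 6]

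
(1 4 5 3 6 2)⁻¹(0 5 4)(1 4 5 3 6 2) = (0 3 5)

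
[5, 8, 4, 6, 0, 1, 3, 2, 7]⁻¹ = [4, 5, 7, 6, 2, 0, 3, 8, 1]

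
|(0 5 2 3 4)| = 5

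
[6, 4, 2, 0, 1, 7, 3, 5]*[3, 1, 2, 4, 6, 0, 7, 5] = [7, 6, 2, 3, 1, 5, 4, 0]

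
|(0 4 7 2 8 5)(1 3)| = 6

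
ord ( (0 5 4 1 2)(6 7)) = 10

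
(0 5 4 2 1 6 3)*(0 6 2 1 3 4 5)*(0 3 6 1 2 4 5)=(0 3 1 4 2 6 5)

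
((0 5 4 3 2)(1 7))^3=(0 3 5 2 4)(1 7)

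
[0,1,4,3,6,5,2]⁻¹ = [0,1,6,3,2,5,4]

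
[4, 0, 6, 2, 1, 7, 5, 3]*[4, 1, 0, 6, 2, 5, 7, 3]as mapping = [0→2, 1→4, 2→7, 3→0, 4→1, 5→3, 6→5, 7→6]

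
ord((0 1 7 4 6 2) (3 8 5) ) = 6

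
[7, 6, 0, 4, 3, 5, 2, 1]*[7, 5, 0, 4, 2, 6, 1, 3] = [3, 1, 7, 2, 4, 6, 0, 5]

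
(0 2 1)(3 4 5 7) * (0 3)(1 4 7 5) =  (0 2 4 1 3 7)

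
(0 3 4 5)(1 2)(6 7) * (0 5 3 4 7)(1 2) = (0 4 3 7 6)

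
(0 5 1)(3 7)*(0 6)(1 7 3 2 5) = (0 1 6)(2 5 7)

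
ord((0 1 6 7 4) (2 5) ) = 10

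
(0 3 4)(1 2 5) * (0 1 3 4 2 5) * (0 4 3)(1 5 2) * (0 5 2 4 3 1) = (0 1 4 2 3)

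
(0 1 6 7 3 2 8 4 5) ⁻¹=(0 5 4 8 2 3 7 6 1) 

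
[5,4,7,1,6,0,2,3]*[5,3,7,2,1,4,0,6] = [4,1,6,3,0,5,7,2] 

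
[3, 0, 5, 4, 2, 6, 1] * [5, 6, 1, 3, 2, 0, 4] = [3, 5, 0, 2, 1, 4, 6]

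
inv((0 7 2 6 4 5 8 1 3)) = (0 3 1 8 5 4 6 2 7)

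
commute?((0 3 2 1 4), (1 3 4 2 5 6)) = no:(0 3 2 1 4) * (1 3 4 2 5 6) = (0 4)(1 2 3 5 6), (1 3 4 2 5 6) * (0 3 2 1 4) = (0 3)(1 2 5 6 4)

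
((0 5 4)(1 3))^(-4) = (0 4 5)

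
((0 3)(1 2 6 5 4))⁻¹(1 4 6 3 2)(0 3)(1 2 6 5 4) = (0 6 2 1 5)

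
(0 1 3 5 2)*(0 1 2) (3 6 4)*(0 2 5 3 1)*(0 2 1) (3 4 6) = (0 5 1 3 4) 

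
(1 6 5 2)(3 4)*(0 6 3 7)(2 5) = (0 6 2 1 3 4 7)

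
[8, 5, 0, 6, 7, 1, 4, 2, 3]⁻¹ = [2, 5, 7, 8, 6, 1, 3, 4, 0]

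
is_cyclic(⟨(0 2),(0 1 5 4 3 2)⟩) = no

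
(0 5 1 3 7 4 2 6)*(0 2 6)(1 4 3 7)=(0 5 4 6 2)(1 7 3)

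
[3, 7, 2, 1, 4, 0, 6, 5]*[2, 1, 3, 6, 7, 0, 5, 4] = [6, 4, 3, 1, 7, 2, 5, 0]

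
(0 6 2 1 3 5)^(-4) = (0 2 3)(1 5 6)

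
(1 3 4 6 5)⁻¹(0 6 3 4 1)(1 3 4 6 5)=(0 5 4 6 3)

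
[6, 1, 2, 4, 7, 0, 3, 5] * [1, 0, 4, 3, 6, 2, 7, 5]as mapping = [0→7, 1→0, 2→4, 3→6, 4→5, 5→1, 6→3, 7→2]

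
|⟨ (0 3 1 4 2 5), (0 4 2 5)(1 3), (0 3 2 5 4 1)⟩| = 720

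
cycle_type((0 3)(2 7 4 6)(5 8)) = 2^2.4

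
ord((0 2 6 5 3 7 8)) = 7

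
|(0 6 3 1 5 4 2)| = 7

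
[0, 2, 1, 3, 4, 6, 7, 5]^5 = [0, 2, 1, 3, 4, 7, 5, 6]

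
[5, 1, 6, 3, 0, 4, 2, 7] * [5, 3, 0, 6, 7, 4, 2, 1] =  [4, 3, 2, 6, 5, 7, 0, 1]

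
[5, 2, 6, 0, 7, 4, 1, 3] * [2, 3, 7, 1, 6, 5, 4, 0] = [5, 7, 4, 2, 0, 6, 3, 1]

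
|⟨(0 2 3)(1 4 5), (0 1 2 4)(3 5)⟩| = 36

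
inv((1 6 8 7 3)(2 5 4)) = (1 3 7 8 6)(2 4 5)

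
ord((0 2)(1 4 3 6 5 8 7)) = 14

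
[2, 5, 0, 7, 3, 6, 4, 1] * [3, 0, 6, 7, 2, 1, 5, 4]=[6, 1, 3, 4, 7, 5, 2, 0]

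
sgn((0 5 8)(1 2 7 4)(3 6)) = 1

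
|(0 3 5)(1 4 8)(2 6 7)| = 3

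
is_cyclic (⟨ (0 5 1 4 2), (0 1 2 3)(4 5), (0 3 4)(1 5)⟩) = no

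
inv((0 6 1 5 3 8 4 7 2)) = (0 2 7 4 8 3 5 1 6)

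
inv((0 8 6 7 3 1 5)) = (0 5 1 3 7 6 8)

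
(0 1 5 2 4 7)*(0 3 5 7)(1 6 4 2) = (0 6 4)(1 7 3 5)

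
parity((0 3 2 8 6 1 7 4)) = odd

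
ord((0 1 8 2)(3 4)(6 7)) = 4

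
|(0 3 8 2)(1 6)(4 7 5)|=12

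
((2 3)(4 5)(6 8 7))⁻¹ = (2 3)(4 5)(6 7 8)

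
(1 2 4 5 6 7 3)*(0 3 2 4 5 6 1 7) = (0 3 7 2 5 1 4 6)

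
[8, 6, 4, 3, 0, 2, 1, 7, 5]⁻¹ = [4, 6, 5, 3, 2, 8, 1, 7, 0]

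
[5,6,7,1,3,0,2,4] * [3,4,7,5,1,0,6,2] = [0,6,2,4,5,3,7,1]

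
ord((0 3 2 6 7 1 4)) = 7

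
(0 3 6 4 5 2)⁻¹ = (0 2 5 4 6 3)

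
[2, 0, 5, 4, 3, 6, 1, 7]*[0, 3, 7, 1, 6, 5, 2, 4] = [7, 0, 5, 6, 1, 2, 3, 4]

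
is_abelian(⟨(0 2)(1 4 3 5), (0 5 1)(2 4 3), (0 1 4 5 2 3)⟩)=no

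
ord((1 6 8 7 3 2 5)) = 7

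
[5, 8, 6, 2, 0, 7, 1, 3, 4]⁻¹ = [4, 6, 3, 7, 8, 0, 2, 5, 1]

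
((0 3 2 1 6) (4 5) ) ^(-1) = (0 6 1 2 3) (4 5) 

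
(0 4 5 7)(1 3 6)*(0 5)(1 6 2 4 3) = (0 3 2 4)(5 7)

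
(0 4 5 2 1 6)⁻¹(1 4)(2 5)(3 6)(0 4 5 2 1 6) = (0 3)(1 2)(5 6)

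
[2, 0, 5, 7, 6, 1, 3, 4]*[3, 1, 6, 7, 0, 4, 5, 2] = [6, 3, 4, 2, 5, 1, 7, 0]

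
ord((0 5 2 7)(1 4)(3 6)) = 4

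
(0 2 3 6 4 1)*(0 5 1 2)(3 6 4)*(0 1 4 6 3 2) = (0 1 5 4)(2 3 6)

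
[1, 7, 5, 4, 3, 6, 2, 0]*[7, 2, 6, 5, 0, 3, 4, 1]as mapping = [0→2, 1→1, 2→3, 3→0, 4→5, 5→4, 6→6, 7→7]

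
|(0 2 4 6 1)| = 5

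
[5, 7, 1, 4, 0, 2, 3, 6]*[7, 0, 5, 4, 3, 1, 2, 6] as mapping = [0→1, 1→6, 2→0, 3→3, 4→7, 5→5, 6→4, 7→2] 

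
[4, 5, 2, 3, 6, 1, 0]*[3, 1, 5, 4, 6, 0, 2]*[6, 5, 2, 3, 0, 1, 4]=[4, 6, 1, 0, 2, 5, 3]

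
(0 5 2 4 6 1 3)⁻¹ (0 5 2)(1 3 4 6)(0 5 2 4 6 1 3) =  (0 6 1 3)(2 4 5)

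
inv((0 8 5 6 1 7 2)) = (0 2 7 1 6 5 8)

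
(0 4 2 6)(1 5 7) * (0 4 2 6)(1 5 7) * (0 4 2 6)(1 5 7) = (0 6 2 4)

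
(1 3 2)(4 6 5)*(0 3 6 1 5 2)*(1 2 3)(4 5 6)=(0 1 4 2 6 3)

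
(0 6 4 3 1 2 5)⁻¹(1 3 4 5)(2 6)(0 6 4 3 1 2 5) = (0 2 1 3)(4 5)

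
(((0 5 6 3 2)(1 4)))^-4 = (0 5 6 3 2)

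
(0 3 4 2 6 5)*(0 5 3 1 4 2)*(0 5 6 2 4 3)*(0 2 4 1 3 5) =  (0 3 1 5 6 2 4) 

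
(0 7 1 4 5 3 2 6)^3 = (0 4 2 7 5 6 1 3)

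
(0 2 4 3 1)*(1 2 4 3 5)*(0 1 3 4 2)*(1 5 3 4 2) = (0 1 5 4 3)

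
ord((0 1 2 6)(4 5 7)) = 12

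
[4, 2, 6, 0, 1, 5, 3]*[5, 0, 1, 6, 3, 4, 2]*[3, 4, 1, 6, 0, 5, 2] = [6, 4, 1, 5, 3, 0, 2]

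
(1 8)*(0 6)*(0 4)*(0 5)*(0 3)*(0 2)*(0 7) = (0 6 4 5 3 2 7) (1 8) 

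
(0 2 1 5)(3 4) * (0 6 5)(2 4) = (0 4 3 2 1)(5 6)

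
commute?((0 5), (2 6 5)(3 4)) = no:(0 5) * (2 6 5)(3 4) = (0 2 6 5)(3 4), (2 6 5)(3 4) * (0 5) = (0 5 2 6)(3 4)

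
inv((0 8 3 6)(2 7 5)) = (0 6 3 8)(2 5 7)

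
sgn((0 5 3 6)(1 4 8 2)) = 1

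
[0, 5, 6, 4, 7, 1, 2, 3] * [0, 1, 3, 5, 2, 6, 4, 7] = [0, 6, 4, 2, 7, 1, 3, 5]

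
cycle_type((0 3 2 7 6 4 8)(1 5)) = 2.7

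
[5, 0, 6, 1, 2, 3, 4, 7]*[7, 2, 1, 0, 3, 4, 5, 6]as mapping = [0→4, 1→7, 2→5, 3→2, 4→1, 5→0, 6→3, 7→6]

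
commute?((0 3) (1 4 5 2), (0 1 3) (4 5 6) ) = no:(0 3) (1 4 5 2) * (0 1 3) (4 5 6) = (1 5 2 3) (4 6), (0 1 3) (4 5 6) * (0 3) (1 4 5 2) = (0 4 2 1) (5 6) 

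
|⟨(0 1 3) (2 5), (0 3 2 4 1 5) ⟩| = 720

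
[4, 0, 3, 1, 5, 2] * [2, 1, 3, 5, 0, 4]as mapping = [0→0, 1→2, 2→5, 3→1, 4→4, 5→3]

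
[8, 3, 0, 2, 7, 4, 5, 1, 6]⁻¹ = [2, 7, 3, 1, 5, 6, 8, 4, 0]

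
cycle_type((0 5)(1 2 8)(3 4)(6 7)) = 2^3.3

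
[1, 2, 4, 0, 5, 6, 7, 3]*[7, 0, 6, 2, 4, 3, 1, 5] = [0, 6, 4, 7, 3, 1, 5, 2]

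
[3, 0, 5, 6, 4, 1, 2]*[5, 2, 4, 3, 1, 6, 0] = [3, 5, 6, 0, 1, 2, 4]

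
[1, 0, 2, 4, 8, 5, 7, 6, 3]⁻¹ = [1, 0, 2, 8, 3, 5, 7, 6, 4]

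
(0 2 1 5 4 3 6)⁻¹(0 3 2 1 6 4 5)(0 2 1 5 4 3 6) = (0 3 4 2 6 1 5)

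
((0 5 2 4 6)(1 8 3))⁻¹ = (0 6 4 2 5)(1 3 8)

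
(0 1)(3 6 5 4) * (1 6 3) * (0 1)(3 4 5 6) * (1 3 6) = (0 6 1 3 4)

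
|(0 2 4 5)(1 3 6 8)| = 4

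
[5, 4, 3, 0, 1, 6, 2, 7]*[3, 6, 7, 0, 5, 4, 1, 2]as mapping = [0→4, 1→5, 2→0, 3→3, 4→6, 5→1, 6→7, 7→2]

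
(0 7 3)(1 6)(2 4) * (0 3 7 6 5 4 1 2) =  (0 6 2 1 5 4)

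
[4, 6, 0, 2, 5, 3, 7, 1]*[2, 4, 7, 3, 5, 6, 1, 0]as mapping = [0→5, 1→1, 2→2, 3→7, 4→6, 5→3, 6→0, 7→4]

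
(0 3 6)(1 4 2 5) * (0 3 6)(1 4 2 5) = (0 6 3)(1 2)(4 5)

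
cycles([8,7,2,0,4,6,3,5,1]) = (0 8 1 7 5 6 3)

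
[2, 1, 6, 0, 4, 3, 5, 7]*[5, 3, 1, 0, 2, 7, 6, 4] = [1, 3, 6, 5, 2, 0, 7, 4]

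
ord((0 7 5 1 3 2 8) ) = 7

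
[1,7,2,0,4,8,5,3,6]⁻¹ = [3,0,2,7,4,6,8,1,5]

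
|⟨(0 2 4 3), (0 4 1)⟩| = 120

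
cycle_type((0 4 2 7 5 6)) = 6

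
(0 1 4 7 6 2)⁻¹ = (0 2 6 7 4 1)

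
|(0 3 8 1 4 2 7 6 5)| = 9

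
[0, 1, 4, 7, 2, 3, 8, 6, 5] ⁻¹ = [0, 1, 4, 5, 2, 8, 7, 3, 6] 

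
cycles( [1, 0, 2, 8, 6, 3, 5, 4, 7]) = (0 1)(3 8 7 4 6 5)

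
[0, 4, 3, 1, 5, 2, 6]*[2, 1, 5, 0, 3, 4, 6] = [2, 3, 0, 1, 4, 5, 6]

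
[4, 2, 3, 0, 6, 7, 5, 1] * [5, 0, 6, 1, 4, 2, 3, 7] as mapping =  [0→4, 1→6, 2→1, 3→5, 4→3, 5→7, 6→2, 7→0] 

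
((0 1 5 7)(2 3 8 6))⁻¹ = (0 7 5 1)(2 6 8 3)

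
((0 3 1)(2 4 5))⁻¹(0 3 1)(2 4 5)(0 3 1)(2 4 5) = (0 3 1)(2 4 5)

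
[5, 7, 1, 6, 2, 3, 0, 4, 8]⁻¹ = [6, 2, 4, 5, 7, 0, 3, 1, 8]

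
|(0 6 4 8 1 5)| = 6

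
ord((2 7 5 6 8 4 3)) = 7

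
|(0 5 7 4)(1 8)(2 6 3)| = 12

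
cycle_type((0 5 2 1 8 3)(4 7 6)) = 3.6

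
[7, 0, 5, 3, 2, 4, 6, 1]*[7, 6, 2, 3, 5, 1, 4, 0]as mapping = [0→0, 1→7, 2→1, 3→3, 4→2, 5→5, 6→4, 7→6]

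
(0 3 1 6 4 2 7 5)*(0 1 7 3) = (1 6 4 2 3 7 5)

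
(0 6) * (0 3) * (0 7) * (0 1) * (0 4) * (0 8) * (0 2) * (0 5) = (0 6 3 7 1 4 8 2 5)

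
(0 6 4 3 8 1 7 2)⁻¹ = (0 2 7 1 8 3 4 6)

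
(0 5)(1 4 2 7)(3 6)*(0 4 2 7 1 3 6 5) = (1 2)(3 5 4 7)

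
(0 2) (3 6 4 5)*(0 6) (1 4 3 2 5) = (0 5 2 6 3) (1 4) 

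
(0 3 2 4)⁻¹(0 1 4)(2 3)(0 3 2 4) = (0 3 1)(2 4)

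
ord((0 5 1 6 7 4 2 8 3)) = 9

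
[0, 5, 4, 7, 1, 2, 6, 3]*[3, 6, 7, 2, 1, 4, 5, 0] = [3, 4, 1, 0, 6, 7, 5, 2]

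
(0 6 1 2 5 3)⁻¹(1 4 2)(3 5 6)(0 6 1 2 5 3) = (0 3 1)(2 4 5)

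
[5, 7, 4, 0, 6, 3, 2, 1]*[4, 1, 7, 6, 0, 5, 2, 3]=[5, 3, 0, 4, 2, 6, 7, 1]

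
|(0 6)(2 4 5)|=6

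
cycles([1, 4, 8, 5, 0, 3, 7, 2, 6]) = (0 1 4)(2 8 6 7)(3 5)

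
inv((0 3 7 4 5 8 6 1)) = (0 1 6 8 5 4 7 3)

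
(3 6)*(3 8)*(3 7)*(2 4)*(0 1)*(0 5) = (0 1 5)(2 4)(3 6 8 7)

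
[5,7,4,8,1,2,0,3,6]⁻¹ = [6,4,5,7,2,0,8,1,3]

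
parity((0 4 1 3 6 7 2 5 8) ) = even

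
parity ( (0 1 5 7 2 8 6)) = even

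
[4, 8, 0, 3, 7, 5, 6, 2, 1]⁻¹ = [2, 8, 7, 3, 0, 5, 6, 4, 1]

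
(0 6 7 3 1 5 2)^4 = (0 1 6 5 7 2 3)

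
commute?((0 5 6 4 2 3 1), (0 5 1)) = no:(0 5 6 4 2 3 1) * (0 5 1) = (0 1 5 6 4 2 3), (0 5 1) * (0 5 6 4 2 3 1) = (0 6 4 2 3 1 5)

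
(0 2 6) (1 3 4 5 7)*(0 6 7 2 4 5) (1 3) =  (0 4) (2 7 3 5) 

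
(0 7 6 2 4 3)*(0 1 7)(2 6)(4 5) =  (1 7 2 5 4 3)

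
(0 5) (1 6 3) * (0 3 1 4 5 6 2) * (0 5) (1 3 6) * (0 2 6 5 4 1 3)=(0 3 1 6) (2 4) 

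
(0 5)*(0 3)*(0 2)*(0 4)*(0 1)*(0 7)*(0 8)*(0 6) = (0 5 3 2 4 1 7 8 6)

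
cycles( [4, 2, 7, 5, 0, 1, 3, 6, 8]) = (0 4)(1 2 7 6 3 5)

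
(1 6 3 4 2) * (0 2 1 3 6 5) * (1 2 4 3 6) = (0 4 2 6 1 5)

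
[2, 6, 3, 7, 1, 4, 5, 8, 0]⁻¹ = [8, 4, 0, 2, 5, 6, 1, 3, 7]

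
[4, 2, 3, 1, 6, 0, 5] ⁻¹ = [5, 3, 1, 2, 0, 6, 4] 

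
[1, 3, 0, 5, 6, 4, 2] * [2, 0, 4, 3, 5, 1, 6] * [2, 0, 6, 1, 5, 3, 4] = [2, 1, 6, 0, 4, 3, 5]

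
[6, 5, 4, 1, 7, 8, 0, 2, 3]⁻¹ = [6, 3, 7, 8, 2, 1, 0, 4, 5]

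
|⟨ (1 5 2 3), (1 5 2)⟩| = 24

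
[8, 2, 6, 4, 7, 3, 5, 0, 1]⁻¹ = [7, 8, 1, 5, 3, 6, 2, 4, 0]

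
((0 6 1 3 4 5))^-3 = (0 3)(1 5)(4 6)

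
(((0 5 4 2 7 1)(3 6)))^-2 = (0 7 4)(1 2 5)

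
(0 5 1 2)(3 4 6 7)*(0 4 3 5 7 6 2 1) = (0 7 5)(2 4)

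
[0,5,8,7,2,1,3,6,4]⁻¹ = [0,5,4,6,8,1,7,3,2]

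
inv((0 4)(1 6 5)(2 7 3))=(0 4)(1 5 6)(2 3 7)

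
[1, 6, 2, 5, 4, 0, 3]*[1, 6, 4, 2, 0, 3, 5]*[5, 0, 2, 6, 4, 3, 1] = [1, 3, 4, 6, 5, 0, 2]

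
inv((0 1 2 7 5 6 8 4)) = (0 4 8 6 5 7 2 1)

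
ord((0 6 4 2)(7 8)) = 4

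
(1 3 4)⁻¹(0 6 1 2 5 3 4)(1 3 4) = (0 6 3 2 5 4 1)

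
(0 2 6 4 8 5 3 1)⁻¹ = (0 1 3 5 8 4 6 2)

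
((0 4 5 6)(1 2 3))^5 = (0 4 5 6)(1 3 2)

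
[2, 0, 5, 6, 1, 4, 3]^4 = [1, 4, 0, 3, 5, 2, 6]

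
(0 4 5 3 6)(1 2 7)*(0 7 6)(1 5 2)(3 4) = (0 3)(2 6 7 5 4)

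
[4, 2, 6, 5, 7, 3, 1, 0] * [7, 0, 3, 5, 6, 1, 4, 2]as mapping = [0→6, 1→3, 2→4, 3→1, 4→2, 5→5, 6→0, 7→7]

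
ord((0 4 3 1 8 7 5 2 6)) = 9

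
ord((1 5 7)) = 3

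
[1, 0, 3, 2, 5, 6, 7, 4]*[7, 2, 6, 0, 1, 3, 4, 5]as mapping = [0→2, 1→7, 2→0, 3→6, 4→3, 5→4, 6→5, 7→1]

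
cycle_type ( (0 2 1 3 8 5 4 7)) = 8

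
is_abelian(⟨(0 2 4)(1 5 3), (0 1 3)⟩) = no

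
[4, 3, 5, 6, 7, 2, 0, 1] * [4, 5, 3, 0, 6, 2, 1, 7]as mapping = [0→6, 1→0, 2→2, 3→1, 4→7, 5→3, 6→4, 7→5]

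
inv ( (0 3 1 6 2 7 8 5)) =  (0 5 8 7 2 6 1 3)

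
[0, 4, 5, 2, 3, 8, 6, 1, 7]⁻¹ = [0, 7, 3, 4, 1, 2, 6, 8, 5]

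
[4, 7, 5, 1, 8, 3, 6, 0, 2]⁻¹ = [7, 3, 8, 5, 0, 2, 6, 1, 4]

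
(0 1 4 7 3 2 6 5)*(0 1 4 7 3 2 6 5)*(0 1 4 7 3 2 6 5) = (0 7 6 1 3 5 4 2)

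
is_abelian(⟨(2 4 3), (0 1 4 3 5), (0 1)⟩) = no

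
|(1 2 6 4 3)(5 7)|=10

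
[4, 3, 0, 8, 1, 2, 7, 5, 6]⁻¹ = [2, 4, 5, 1, 0, 7, 8, 6, 3]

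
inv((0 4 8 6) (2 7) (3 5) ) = (0 6 8 4) (2 7) (3 5) 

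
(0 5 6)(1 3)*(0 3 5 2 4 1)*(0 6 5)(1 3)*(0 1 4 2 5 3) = (0 5 3 6 4)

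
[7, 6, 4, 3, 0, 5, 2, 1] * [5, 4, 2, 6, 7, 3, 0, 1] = [1, 0, 7, 6, 5, 3, 2, 4]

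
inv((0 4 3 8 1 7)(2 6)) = (0 7 1 8 3 4)(2 6)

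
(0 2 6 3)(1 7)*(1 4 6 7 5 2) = (0 1 5 2 7 4 6 3)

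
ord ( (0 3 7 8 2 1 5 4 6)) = 9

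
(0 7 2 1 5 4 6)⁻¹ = (0 6 4 5 1 2 7)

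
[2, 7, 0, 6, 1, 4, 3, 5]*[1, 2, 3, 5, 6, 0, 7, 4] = [3, 4, 1, 7, 2, 6, 5, 0]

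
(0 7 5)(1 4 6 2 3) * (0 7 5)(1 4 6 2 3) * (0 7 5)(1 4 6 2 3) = (1 2 4 3 6)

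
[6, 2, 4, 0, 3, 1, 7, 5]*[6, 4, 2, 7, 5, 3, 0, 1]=[0, 2, 5, 6, 7, 4, 1, 3]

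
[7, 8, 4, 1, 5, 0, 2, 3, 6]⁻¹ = [5, 3, 6, 7, 2, 4, 8, 0, 1]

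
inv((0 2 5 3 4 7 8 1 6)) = (0 6 1 8 7 4 3 5 2)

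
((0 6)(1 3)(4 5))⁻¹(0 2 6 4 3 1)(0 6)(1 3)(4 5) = (0 5 1 3 6 2)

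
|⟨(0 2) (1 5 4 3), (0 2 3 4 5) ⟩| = 360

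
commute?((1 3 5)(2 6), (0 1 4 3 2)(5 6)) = no:(1 3 5)(2 6) * (0 1 4 3 2)(5 6) = (0 1 2 5 4 3 6), (0 1 4 3 2)(5 6) * (1 3 5)(2 6) = (0 3 6 1 4 5 2)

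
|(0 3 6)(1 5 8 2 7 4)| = 6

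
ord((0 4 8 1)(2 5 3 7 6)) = 20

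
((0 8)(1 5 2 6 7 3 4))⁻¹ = (0 8)(1 4 3 7 6 2 5)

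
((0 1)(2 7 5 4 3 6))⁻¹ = (0 1)(2 6 3 4 5 7)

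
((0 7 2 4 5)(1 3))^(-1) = (0 5 4 2 7)(1 3)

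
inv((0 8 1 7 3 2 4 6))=(0 6 4 2 3 7 1 8)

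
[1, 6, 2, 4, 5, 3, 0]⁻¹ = [6, 0, 2, 5, 3, 4, 1]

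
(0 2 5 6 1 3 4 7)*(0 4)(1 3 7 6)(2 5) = (0 5 1 7 4 6 3)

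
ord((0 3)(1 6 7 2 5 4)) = 6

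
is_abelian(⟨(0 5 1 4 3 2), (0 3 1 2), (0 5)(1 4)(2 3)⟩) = no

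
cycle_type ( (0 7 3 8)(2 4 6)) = 3.4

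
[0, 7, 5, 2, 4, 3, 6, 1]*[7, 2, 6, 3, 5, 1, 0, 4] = [7, 4, 1, 6, 5, 3, 0, 2]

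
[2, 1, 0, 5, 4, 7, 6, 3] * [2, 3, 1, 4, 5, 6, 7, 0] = [1, 3, 2, 6, 5, 0, 7, 4]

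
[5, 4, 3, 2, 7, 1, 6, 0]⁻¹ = [7, 5, 3, 2, 1, 0, 6, 4]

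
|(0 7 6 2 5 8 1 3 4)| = 9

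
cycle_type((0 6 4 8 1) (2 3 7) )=3.5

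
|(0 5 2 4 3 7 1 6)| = 8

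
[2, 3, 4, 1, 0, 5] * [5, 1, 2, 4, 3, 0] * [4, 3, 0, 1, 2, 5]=[0, 2, 1, 3, 5, 4]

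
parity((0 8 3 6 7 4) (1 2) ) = even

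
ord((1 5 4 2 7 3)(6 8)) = 6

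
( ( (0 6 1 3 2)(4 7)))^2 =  (0 1 2 6 3)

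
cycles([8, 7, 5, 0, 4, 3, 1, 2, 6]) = (0 8 6 1 7 2 5 3)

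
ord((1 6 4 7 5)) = 5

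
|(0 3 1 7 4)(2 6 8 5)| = 20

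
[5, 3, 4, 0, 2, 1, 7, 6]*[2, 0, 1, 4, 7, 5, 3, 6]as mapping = [0→5, 1→4, 2→7, 3→2, 4→1, 5→0, 6→6, 7→3]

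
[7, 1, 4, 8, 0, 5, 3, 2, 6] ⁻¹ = [4, 1, 7, 6, 2, 5, 8, 0, 3] 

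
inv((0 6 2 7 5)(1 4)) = (0 5 7 2 6)(1 4)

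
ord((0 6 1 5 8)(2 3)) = 10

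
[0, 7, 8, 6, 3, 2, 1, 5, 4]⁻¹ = [0, 6, 5, 4, 8, 7, 3, 1, 2]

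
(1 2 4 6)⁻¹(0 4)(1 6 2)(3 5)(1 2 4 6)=(0 6)(1 4 2)(3 5)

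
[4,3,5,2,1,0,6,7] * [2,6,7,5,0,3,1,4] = [0,5,3,7,6,2,1,4]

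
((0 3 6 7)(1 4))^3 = (0 7 6 3)(1 4)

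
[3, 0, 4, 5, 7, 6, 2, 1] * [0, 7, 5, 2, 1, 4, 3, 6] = [2, 0, 1, 4, 6, 3, 5, 7]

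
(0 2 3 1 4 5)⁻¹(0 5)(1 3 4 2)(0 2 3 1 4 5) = (0 2)(1 5 3 4)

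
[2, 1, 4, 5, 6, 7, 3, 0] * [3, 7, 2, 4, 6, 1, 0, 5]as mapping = [0→2, 1→7, 2→6, 3→1, 4→0, 5→5, 6→4, 7→3]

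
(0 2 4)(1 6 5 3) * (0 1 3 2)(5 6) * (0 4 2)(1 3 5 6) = (0 4 3 5)(1 6)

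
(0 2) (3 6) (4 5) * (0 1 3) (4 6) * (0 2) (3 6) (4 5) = (1 6 2) (3 5) 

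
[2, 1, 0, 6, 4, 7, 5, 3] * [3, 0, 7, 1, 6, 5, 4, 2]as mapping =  [0→7, 1→0, 2→3, 3→4, 4→6, 5→2, 6→5, 7→1]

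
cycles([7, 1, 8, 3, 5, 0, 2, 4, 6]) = (0 7 4 5)(2 8 6)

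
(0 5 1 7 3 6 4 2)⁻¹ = (0 2 4 6 3 7 1 5)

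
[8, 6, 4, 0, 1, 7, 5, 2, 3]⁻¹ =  [3, 4, 7, 8, 2, 6, 1, 5, 0]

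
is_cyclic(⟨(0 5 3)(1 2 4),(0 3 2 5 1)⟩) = no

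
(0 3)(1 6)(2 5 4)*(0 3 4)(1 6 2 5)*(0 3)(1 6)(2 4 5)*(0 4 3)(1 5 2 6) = (0 2 1 3 4 6 5)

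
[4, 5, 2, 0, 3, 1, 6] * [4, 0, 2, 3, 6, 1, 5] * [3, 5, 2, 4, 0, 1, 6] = [6, 5, 2, 0, 4, 3, 1]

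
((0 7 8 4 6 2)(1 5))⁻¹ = (0 2 6 4 8 7)(1 5)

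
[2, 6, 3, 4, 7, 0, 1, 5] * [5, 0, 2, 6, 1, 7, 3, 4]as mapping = [0→2, 1→3, 2→6, 3→1, 4→4, 5→5, 6→0, 7→7]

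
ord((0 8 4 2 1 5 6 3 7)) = 9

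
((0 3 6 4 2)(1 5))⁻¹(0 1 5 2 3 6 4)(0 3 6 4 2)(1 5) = (0 6 4 2 3 5 1)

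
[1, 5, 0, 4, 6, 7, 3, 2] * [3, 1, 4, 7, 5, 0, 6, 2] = [1, 0, 3, 5, 6, 2, 7, 4]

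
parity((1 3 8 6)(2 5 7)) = odd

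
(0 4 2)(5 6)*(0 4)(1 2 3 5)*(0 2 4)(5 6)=(0 2)(1 4 3 6)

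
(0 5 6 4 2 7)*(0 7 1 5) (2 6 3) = (1 5 3 2) (4 6) 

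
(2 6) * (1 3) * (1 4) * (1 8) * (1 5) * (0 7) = (0 7)(1 3 4 8 5)(2 6)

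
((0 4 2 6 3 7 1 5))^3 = (0 6 1 4 3 5 2 7)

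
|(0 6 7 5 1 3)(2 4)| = 6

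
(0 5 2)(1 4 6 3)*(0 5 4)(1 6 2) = (0 4 2 5 1)(3 6)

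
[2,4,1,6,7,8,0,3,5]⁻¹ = [6,2,0,7,1,8,3,4,5]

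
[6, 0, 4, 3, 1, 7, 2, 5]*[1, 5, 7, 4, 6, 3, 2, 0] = [2, 1, 6, 4, 5, 0, 7, 3]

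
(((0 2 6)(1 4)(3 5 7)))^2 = (0 6 2)(3 7 5)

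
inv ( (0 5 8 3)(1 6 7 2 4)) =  (0 3 8 5)(1 4 2 7 6)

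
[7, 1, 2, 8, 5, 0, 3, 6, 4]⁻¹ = [5, 1, 2, 6, 8, 4, 7, 0, 3]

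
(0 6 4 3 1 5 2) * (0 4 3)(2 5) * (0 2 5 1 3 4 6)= (1 5)(2 6 4)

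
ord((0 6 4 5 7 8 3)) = 7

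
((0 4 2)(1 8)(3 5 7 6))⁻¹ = (0 2 4)(1 8)(3 6 7 5)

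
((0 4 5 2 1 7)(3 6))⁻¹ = (0 7 1 2 5 4)(3 6)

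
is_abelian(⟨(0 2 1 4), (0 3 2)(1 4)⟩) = no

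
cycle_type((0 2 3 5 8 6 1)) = 7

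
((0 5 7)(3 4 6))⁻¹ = (0 7 5)(3 6 4)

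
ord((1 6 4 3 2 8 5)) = 7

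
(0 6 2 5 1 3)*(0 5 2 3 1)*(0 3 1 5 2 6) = (1 5 3 2 6)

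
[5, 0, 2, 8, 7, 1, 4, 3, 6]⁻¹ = [1, 5, 2, 7, 6, 0, 8, 4, 3]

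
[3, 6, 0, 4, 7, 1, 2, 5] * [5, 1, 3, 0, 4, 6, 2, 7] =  [0, 2, 5, 4, 7, 1, 3, 6]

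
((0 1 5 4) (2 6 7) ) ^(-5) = (0 4 5 1) (2 6 7) 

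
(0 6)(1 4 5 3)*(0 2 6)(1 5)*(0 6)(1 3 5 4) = (0 6 2)(3 4)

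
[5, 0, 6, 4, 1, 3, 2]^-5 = [0, 1, 6, 3, 4, 5, 2]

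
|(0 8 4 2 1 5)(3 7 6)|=6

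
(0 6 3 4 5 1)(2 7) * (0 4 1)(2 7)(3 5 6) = (0 3 1 4 6 5)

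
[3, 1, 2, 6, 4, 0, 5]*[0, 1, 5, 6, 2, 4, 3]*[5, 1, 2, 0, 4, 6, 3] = [3, 1, 6, 0, 2, 5, 4]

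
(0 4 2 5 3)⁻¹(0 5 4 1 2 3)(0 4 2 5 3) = (0 4 3 2 1 5)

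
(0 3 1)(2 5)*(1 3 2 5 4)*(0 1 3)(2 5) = (0 5 2 4 3)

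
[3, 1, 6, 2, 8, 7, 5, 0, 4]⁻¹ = [7, 1, 3, 0, 8, 6, 2, 5, 4]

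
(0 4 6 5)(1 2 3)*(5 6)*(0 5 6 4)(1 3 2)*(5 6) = (4 5 6)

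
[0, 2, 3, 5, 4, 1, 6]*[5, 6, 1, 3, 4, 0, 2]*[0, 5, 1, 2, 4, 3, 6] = [3, 5, 2, 0, 4, 6, 1]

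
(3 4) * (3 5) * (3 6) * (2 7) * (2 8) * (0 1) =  (0 1)(2 7 8)(3 4 5 6)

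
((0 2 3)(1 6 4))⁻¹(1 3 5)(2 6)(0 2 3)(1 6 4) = (0 5 6)(3 4)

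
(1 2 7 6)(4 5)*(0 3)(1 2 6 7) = (0 3)(1 6 2)(4 5)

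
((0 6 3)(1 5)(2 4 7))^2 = (0 3 6)(2 7 4)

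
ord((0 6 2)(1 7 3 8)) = 12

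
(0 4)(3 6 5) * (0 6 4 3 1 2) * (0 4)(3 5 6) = (0 5 1 2 4 3)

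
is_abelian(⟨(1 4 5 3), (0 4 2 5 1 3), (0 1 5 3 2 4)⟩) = no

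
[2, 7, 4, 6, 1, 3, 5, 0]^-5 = [0, 1, 2, 6, 4, 3, 5, 7]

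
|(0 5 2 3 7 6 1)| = 7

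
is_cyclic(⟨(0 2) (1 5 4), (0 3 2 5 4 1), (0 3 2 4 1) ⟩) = no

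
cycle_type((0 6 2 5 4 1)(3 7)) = 2.6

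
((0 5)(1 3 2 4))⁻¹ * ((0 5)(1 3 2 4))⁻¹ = (1 2)(3 4)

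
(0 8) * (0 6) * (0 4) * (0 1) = (0 8 6 4 1)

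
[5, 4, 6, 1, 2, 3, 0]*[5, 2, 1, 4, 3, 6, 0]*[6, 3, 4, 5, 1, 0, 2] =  [2, 5, 6, 4, 3, 1, 0]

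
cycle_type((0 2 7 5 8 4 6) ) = 7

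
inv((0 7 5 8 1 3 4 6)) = (0 6 4 3 1 8 5 7)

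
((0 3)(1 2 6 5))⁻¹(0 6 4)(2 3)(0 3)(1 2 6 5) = (0 6)(3 5 4)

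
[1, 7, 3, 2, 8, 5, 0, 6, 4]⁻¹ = [6, 0, 3, 2, 8, 5, 7, 1, 4]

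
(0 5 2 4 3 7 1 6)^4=(0 3)(1 2)(4 6)(5 7)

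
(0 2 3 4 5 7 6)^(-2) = (0 7 4 2 6 5 3)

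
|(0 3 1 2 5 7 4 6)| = 8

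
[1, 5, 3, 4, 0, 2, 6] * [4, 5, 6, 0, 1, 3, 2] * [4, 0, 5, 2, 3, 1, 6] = [1, 2, 4, 0, 3, 6, 5]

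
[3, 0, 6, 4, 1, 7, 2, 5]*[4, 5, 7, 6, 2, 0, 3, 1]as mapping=[0→6, 1→4, 2→3, 3→2, 4→5, 5→1, 6→7, 7→0]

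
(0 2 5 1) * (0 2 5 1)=(0 5)(1 2)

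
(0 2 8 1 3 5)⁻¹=(0 5 3 1 8 2)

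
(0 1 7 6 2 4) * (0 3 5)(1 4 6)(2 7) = (0 4 3 5)(1 2 6 7)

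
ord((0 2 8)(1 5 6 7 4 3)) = 6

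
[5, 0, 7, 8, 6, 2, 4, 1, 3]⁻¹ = [1, 7, 5, 8, 6, 0, 4, 2, 3]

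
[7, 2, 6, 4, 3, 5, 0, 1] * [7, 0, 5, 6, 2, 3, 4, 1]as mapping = [0→1, 1→5, 2→4, 3→2, 4→6, 5→3, 6→7, 7→0]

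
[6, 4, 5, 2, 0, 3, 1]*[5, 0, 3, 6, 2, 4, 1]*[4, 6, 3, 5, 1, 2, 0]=[6, 3, 1, 5, 2, 0, 4]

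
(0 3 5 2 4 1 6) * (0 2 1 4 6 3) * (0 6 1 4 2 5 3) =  (0 6 5 4 2 1)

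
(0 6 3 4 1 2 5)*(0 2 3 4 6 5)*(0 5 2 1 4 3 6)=(0 2 5 1 6 3)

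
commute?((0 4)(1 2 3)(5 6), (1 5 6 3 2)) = no:(0 4)(1 2 3)(5 6) * (1 5 6 3 2) = (0 4)(3 5), (1 5 6 3 2) * (0 4)(1 2 3)(5 6) = (0 4)(1 6)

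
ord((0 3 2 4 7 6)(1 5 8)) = 6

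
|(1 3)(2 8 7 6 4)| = 10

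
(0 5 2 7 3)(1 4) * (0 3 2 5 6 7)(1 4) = (0 6 7 2)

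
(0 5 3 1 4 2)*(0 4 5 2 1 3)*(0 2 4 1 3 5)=(0 4 3 5 2 1)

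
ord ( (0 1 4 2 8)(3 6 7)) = 15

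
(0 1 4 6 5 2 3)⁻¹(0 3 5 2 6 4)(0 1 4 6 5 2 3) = (0 2 3 5 6 1)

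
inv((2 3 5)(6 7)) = (2 5 3)(6 7)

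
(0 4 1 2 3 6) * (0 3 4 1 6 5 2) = (0 1)(2 4 6 3 5)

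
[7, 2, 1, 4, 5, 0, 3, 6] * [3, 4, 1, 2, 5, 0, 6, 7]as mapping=[0→7, 1→1, 2→4, 3→5, 4→0, 5→3, 6→2, 7→6]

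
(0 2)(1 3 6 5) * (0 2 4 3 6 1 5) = (0 4 3 1 6)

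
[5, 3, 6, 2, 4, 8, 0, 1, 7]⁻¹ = [6, 7, 3, 1, 4, 0, 2, 8, 5]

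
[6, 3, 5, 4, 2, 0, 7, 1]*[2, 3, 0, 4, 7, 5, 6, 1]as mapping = [0→6, 1→4, 2→5, 3→7, 4→0, 5→2, 6→1, 7→3]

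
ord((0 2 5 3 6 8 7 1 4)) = 9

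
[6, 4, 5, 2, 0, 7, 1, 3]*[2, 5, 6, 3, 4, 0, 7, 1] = [7, 4, 0, 6, 2, 1, 5, 3]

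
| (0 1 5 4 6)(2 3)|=10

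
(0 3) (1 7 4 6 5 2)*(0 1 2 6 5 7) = (0 3 1) (4 5 6 7) 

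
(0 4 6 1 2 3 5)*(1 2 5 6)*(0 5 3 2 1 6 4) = (1 3 4 6)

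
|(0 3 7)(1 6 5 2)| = 12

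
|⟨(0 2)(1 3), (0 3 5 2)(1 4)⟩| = 360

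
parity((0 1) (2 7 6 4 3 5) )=even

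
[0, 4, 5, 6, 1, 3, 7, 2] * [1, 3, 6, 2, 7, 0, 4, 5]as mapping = [0→1, 1→7, 2→0, 3→4, 4→3, 5→2, 6→5, 7→6]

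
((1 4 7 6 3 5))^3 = (1 6)(3 4)(5 7)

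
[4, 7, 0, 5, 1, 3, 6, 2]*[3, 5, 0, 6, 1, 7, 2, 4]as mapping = [0→1, 1→4, 2→3, 3→7, 4→5, 5→6, 6→2, 7→0]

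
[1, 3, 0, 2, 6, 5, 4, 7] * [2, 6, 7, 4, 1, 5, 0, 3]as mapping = [0→6, 1→4, 2→2, 3→7, 4→0, 5→5, 6→1, 7→3]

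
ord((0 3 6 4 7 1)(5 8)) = 6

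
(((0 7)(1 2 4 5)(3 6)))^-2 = (1 4)(2 5)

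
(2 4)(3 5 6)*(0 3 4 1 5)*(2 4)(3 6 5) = (0 6 2 1 3)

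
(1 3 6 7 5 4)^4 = (1 5 6)(3 4 7)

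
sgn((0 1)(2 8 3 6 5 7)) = 1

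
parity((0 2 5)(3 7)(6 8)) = even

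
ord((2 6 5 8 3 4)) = 6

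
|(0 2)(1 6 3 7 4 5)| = 6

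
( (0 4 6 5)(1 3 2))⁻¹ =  (0 5 6 4)(1 2 3)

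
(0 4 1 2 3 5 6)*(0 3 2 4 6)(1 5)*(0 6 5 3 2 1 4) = (0 5 6 2 1)(3 4)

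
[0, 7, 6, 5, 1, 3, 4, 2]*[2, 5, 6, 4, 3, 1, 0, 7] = [2, 7, 0, 1, 5, 4, 3, 6]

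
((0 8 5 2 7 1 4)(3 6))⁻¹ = (0 4 1 7 2 5 8)(3 6)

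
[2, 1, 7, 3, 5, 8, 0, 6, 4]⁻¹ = [6, 1, 0, 3, 8, 4, 7, 2, 5]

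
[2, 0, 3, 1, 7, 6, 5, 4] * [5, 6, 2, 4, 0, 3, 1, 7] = [2, 5, 4, 6, 7, 1, 3, 0]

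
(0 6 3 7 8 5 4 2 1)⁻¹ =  (0 1 2 4 5 8 7 3 6)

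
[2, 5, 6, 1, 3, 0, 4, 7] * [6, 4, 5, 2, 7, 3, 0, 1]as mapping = [0→5, 1→3, 2→0, 3→4, 4→2, 5→6, 6→7, 7→1]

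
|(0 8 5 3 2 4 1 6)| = 8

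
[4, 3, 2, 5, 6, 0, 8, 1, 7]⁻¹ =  [5, 7, 2, 1, 0, 3, 4, 8, 6]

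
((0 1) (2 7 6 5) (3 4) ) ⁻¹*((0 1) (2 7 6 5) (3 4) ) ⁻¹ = (2 6) (5 7) 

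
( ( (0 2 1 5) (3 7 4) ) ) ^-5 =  (0 5 1 2) (3 7 4) 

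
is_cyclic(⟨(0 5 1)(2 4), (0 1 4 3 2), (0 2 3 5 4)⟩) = no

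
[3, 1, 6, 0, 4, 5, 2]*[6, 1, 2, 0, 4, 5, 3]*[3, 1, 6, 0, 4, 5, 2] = [3, 1, 0, 2, 4, 5, 6]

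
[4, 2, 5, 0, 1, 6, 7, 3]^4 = [5, 7, 3, 2, 6, 0, 4, 1]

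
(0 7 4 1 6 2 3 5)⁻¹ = (0 5 3 2 6 1 4 7)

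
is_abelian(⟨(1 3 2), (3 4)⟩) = no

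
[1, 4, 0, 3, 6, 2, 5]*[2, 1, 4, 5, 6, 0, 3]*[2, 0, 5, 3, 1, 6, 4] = [0, 4, 5, 6, 3, 1, 2]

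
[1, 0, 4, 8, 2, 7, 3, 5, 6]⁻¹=[1, 0, 4, 6, 2, 7, 8, 5, 3]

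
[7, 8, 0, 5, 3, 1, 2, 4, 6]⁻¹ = [2, 5, 6, 4, 7, 3, 8, 0, 1]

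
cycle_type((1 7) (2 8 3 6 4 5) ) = 2.6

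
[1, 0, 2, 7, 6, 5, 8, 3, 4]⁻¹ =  [1, 0, 2, 7, 8, 5, 4, 3, 6]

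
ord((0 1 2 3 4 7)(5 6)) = 6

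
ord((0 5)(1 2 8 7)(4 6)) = 4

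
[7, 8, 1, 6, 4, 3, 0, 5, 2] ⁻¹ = [6, 2, 8, 5, 4, 7, 3, 0, 1] 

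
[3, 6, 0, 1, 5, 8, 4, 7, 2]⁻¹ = [2, 3, 8, 0, 6, 4, 1, 7, 5]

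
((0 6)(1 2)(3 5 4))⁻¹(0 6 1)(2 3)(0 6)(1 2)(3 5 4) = (0 2 6)(1 5)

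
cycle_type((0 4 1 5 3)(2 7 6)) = 3.5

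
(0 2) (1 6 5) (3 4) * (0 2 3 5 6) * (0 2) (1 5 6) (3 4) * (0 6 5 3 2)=(0 4 5 3 2 6 1) 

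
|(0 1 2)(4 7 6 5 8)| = 15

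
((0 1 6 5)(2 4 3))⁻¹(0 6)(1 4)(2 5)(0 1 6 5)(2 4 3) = (0 4)(1 5)(3 6)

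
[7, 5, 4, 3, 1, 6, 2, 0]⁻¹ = [7, 4, 6, 3, 2, 1, 5, 0]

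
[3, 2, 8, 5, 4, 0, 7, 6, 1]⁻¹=[5, 8, 1, 0, 4, 3, 7, 6, 2]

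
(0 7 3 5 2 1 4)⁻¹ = (0 4 1 2 5 3 7)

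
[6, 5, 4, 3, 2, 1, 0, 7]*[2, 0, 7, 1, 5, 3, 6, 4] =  [6, 3, 5, 1, 7, 0, 2, 4]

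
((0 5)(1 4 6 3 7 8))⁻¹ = (0 5)(1 8 7 3 6 4)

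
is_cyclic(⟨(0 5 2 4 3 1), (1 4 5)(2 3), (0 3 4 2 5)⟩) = no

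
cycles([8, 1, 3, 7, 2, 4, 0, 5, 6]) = (0 8 6)(2 3 7 5 4)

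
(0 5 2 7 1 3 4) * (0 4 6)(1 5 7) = (0 7 5 2 1 3 6)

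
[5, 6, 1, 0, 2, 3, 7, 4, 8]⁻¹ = [3, 2, 4, 5, 7, 0, 1, 6, 8]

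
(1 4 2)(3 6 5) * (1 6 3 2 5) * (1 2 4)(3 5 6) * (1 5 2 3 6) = (1 5 4)(2 6 3)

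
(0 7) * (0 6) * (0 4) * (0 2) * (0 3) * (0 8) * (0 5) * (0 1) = (0 7 6 4 2 3 8 5 1)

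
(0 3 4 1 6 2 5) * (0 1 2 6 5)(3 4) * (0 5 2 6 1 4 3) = (0 3)(1 2 5 4 6)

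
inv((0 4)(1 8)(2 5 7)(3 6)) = (0 4)(1 8)(2 7 5)(3 6)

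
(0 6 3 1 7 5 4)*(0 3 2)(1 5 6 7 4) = (0 7 6 2)(1 4 3 5)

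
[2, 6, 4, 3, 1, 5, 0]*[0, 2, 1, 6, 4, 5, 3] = [1, 3, 4, 6, 2, 5, 0]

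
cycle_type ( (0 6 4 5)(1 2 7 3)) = 4^2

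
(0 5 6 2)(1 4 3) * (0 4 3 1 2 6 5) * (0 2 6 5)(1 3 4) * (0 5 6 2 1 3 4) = (0 1)(2 3)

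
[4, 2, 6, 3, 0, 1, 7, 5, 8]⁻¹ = [4, 5, 1, 3, 0, 7, 2, 6, 8]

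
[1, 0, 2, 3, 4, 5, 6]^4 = [0, 1, 2, 3, 4, 5, 6]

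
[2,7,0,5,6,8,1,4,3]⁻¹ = [2,6,0,8,7,3,4,1,5]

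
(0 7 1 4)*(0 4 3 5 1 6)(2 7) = (0 2 7 6)(1 3 5)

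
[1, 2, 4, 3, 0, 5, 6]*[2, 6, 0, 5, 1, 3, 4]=[6, 0, 1, 5, 2, 3, 4]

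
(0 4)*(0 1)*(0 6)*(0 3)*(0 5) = (0 4 1 6 3 5) 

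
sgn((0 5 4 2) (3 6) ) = 1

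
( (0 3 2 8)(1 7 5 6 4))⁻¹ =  (0 8 2 3)(1 4 6 5 7)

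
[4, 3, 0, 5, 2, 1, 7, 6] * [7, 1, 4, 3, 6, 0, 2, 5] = [6, 3, 7, 0, 4, 1, 5, 2]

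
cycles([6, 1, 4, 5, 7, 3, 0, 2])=(0 6)(2 4 7)(3 5)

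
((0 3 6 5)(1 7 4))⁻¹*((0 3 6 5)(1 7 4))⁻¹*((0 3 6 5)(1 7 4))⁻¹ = (0 3 6 5)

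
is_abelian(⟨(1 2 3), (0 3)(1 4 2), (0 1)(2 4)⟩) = no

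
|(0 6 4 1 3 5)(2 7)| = 6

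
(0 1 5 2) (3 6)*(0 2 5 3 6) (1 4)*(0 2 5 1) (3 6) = (0 4) (1 6 3 2 5) 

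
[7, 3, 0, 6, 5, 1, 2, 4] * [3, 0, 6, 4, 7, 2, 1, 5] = [5, 4, 3, 1, 2, 0, 6, 7] 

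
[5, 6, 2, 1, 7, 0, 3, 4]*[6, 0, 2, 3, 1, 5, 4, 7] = [5, 4, 2, 0, 7, 6, 3, 1]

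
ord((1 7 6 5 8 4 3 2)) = 8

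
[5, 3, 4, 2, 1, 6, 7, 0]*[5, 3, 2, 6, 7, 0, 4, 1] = [0, 6, 7, 2, 3, 4, 1, 5]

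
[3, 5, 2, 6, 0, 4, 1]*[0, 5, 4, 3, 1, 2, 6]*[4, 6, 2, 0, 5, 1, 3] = [0, 2, 5, 3, 4, 6, 1]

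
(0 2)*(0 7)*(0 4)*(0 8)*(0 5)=(0 2 7 4 8 5)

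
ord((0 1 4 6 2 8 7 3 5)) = 9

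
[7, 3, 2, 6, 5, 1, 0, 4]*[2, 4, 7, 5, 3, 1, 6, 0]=[0, 5, 7, 6, 1, 4, 2, 3]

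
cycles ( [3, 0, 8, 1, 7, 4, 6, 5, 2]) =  (0 3 1)(2 8)(4 7 5)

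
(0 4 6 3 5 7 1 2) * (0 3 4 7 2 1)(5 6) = (0 7)(2 3 6 4 5)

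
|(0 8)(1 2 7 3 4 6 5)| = 14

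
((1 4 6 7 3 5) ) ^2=(1 6 3) (4 7 5) 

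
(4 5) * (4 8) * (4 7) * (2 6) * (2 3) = (2 6 3)(4 5 8 7)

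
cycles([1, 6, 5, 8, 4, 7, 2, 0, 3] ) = (0 1 6 2 5 7)(3 8)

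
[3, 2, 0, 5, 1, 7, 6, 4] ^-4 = [7, 3, 5, 4, 0, 1, 6, 2] 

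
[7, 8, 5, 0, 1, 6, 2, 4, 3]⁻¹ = [3, 4, 6, 8, 7, 2, 5, 0, 1]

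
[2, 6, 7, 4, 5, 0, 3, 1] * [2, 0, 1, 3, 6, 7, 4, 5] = [1, 4, 5, 6, 7, 2, 3, 0]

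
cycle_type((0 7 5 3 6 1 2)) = 7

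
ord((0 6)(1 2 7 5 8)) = 10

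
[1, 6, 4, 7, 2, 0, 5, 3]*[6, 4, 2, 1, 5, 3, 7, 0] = [4, 7, 5, 0, 2, 6, 3, 1]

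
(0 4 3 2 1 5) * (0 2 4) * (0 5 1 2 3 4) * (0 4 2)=(0 5 3 4 2)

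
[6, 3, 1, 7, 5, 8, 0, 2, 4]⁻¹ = [6, 2, 7, 1, 8, 4, 0, 3, 5]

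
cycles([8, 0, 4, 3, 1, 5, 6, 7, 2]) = (0 8 2 4 1) 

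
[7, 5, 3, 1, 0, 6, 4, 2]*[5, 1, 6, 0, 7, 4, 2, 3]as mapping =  [0→3, 1→4, 2→0, 3→1, 4→5, 5→2, 6→7, 7→6]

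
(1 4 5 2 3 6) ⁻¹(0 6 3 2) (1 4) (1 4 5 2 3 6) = (0 1 6 3) (4 5) 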